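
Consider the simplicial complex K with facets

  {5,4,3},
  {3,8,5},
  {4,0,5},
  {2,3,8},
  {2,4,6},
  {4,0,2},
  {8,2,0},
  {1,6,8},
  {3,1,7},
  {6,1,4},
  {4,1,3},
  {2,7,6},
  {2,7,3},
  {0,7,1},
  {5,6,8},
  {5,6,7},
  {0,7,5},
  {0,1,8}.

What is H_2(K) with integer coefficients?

H_2 ≅ Z.

We work with the vertex ordering 0 < 1 < 2 < 3 < 4 < 5 < 6 < 7 < 8. The simplices of K, each written with vertices in increasing order, are:

  0-simplices (9): [0], [1], [2], [3], [4], [5], [6], [7], [8]
  1-simplices (27): (27 of them)
  2-simplices (18): [0,1,7], [0,1,8], [0,2,4], [0,2,8], [0,4,5], [0,5,7], [1,3,4], [1,3,7], [1,4,6], [1,6,8], [2,3,7], [2,3,8], [2,4,6], [2,6,7], [3,4,5], [3,5,8], [5,6,7], [5,6,8]

Hence C_0 ≅ Z^9, C_1 ≅ Z^27, C_2 ≅ Z^18.

Boundary ∂_1: C_1 → C_0 maps an edge to its endpoints' difference, ∂[p,q] = q − p.
The 9×27 boundary matrix has rank 8 and Smith normal form diag(1,1,1,1,1,1,1,1).

The boundary map ∂_2: C_2 → C_1 sends each 2-simplex [p,q,r] to [q,r] − [p,r] + [p,q]. For instance
  ∂[0,1,8] = [1,8] − [0,8] + [0,1],
  ∂[1,6,8] = [6,8] − [1,8] + [1,6].
As a 27×18 matrix over Z this has rank 17, with invariant factors (1,1,1,1,1,1,1,1,1,1,1,1,1,1,1,1,1).

From H_k ≅ ker(∂_k) / im(∂_{k+1}) we obtain:

  H_2: rank ker ∂_2 − rank ∂_3 = (18 − 17) − 0 = 1, and there is no ∂_3, so H_2 ≅ Z.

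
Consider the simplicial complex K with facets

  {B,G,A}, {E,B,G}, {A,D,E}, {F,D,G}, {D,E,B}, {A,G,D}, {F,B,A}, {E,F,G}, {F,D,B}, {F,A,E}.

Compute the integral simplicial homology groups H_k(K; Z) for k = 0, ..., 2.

Order the vertices as A < B < D < E < F < G. Listing each simplex with vertices in this order, K has dimension 2 with simplices:

  0-simplices (6): A, B, D, E, F, G
  1-simplices (15): AB, AD, AE, AF, AG, BD, BE, BF, BG, DE, DF, DG, EF, EG, FG
  2-simplices (10): ABF, ABG, ADE, ADG, AEF, BDE, BDF, BEG, DFG, EFG

so the chain groups are C_0 ≅ Z^6, C_1 ≅ Z^15, C_2 ≅ Z^10.

∂_1: C_1 → C_0 is given by ∂[p,q] = [q] − [p].
This gives a 6×15 integer matrix of rank 5; reducing to Smith normal form yields diagonal entries (1,1,1,1,1).

The boundary map ∂_2: C_2 → C_1 acts by ∂[p,q,r] = [q,r] − [p,r] + [p,q]. For instance
  ∂EFG = FG − EG + EF,
  ∂ABF = BF − AF + AB.
The 15×10 boundary matrix has rank 10 and Smith normal form diag(1,1,1,1,1,1,1,1,1,2).

Computing H_k = (kernel of ∂_k) / (image of ∂_{k+1}):

  H_0: rank C_0 − rank ∂_1 = 6 − 5 = 1, and the invariant factors of ∂_1 are all 1, so H_0 ≅ Z.
  H_1: rank ker ∂_1 − rank ∂_2 = (15 − 5) − 10 = 0, and ∂_2 has invariant factor 2 > 1, so H_1 ≅ Z/2Z.
  H_2: rank ker ∂_2 − rank ∂_3 = (10 − 10) − 0 = 0, and there is no ∂_3, so H_2 ≅ 0.

(K is a triangulation of the real projective plane RP^2.)

H_0 = Z,  H_1 = Z/2Z,  H_2 = 0.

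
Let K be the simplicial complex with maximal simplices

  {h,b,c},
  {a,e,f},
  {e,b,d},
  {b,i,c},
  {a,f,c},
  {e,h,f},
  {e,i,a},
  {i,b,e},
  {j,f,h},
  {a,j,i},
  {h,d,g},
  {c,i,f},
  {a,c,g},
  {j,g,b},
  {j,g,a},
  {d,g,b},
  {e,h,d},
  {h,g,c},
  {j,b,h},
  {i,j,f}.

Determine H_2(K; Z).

We work with the vertex ordering a < b < c < d < e < f < g < h < i < j. The simplices of K, each written with vertices in increasing order, are:

  0-simplices (10): a, b, c, d, e, f, g, h, i, j
  1-simplices (30): ac, ae, af, ag, ai, aj, bc, bd, be, bg, bh, bi, bj, cf, cg, ch, ci, de, dg, dh, ef, eh, ei, fh, fi, fj, gh, gj, hj, ij
  2-simplices (20): acf, acg, aef, aei, agj, aij, bch, bci, bde, bdg, bei, bgj, bhj, cfi, cgh, deh, dgh, efh, fhj, fij

Hence C_0 ≅ Z^10, C_1 ≅ Z^30, C_2 ≅ Z^20.

∂_1: C_1 → C_0 is given by ∂[p,q] = [q] − [p].
The resulting 10×30 matrix has rank 9, and its Smith normal form has invariant factors (1,1,1,1,1,1,1,1,1).

∂_2: C_2 → C_1 acts by ∂[p,q,r] = [q,r] − [p,r] + [p,q]. For instance
  ∂fij = ij − fj + fi,
  ∂bhj = hj − bj + bh.
As a 30×20 matrix over Z this has rank 20, with invariant factors (1,1,1,1,1,1,1,1,1,1,1,1,1,1,1,1,1,1,1,2).

Computing H_k = (kernel of ∂_k) / (image of ∂_{k+1}):

  H_2: rank ker ∂_2 − rank ∂_3 = (20 − 20) − 0 = 0, and there is no ∂_3, so H_2 = 0.

H_2 ≅ 0.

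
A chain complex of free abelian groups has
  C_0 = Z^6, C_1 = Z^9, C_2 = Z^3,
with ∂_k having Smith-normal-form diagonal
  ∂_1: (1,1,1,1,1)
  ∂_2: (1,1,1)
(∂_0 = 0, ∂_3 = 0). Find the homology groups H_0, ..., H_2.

H_0: b_0 = 6 − 0 − 5 = 1; torsion from ∂_1 factors > 1: none. So H_0 ≅ Z.
H_1: b_1 = 9 − 5 − 3 = 1; torsion from ∂_2 factors > 1: none. So H_1 ≅ Z.
H_2: b_2 = 3 − 3 − 0 = 0; torsion from ∂_3 factors > 1: none. So H_2 ≅ 0.

H_0 ≅ Z,  H_1 ≅ Z,  H_2 = 0.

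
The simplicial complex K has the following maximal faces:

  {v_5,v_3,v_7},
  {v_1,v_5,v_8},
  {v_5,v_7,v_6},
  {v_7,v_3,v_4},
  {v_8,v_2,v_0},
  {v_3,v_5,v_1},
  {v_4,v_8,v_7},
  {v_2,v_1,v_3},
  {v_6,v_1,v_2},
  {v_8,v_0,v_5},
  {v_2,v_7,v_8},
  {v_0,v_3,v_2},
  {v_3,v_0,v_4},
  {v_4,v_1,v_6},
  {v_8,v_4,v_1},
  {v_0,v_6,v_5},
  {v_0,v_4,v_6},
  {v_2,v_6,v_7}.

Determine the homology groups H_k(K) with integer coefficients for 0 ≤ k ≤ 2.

K has 9 vertices, 27 edges, 18 triangles.
rank ∂_0 = 0, rank ∂_1 = 8 ⇒ b_0 = 9 − 0 − 8 = 1; all invariant factors of ∂_1 are 1 so no torsion. So H_0 = Z.
rank ∂_1 = 8, rank ∂_2 = 17 ⇒ b_1 = 27 − 8 − 17 = 2; all invariant factors of ∂_2 are 1 so no torsion. So H_1 = Z^2.
rank ∂_2 = 17, rank ∂_3 = 0 ⇒ b_2 = 18 − 17 − 0 = 1. So H_2 = Z.

H_0 = Z,  H_1 = Z^2,  H_2 = Z.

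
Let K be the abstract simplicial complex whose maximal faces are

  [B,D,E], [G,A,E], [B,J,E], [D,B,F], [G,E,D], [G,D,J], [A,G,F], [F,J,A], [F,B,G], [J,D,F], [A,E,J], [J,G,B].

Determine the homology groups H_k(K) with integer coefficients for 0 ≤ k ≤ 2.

H_0 ≅ Z,  H_1 ≅ Z/2,  H_2 = 0.

Order the vertices as A < B < D < E < F < G < J. Listing each simplex with vertices in this order, K has dimension 2 with simplices:

  0-simplices (7): A, B, D, E, F, G, J
  1-simplices (18): AE, AF, AG, AJ, BD, BE, BF, BG, BJ, DE, DF, DG, DJ, EG, EJ, FG, FJ, GJ
  2-simplices (12): AEG, AEJ, AFG, AFJ, BDE, BDF, BEJ, BFG, BGJ, DEG, DFJ, DGJ

giving chain groups C_0 ≅ Z^7, C_1 ≅ Z^18, C_2 ≅ Z^12.

The boundary map ∂_1: C_1 → C_0 maps an edge to its endpoints' difference, ∂[p,q] = q − p.
The 7×18 boundary matrix has rank 6 and Smith normal form diag(1,1,1,1,1,1).

Boundary ∂_2: C_2 → C_1 sends each 2-simplex [p,q,r] to [q,r] − [p,r] + [p,q]. For instance
  ∂BGJ = GJ − BJ + BG,
  ∂BEJ = EJ − BJ + BE.
The resulting 18×12 matrix has rank 12, and its Smith normal form has invariant factors (1,1,1,1,1,1,1,1,1,1,1,2).

Computing H_k = (kernel of ∂_k) / (image of ∂_{k+1}):

  H_0: rank C_0 − rank ∂_1 = 7 − 6 = 1, and the invariant factors of ∂_1 are all 1, so H_0 ≅ Z.
  H_1: rank ker ∂_1 − rank ∂_2 = (18 − 6) − 12 = 0, and ∂_2 has invariant factor 2 > 1, so H_1 ≅ Z/2.
  H_2: rank ker ∂_2 − rank ∂_3 = (12 − 12) − 0 = 0, and there is no ∂_3, so H_2 ≅ 0.

As a check, the Euler characteristic is 7 − 18 + 12 = 1, which agrees with 1 − 0 + 0 = 1.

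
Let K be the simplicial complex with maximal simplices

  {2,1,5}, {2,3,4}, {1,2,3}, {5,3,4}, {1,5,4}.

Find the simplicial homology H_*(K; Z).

H_0 ≅ Z,  H_1 ≅ Z,  H_2 = 0.

We work with the vertex ordering 1 < 2 < 3 < 4 < 5. The simplices of K, each written with vertices in increasing order, are:

  0-simplices (5): [1], [2], [3], [4], [5]
  1-simplices (10): [1,2], [1,3], [1,4], [1,5], [2,3], [2,4], [2,5], [3,4], [3,5], [4,5]
  2-simplices (5): [1,2,3], [1,2,5], [1,4,5], [2,3,4], [3,4,5]

giving chain groups C_0 ≅ Z^5, C_1 ≅ Z^10, C_2 ≅ Z^5.

Boundary ∂_1: C_1 → C_0 maps an edge to its endpoints' difference, ∂[p,q] = q − p. For instance
  ∂[1,5] = [5] − [1].
The resulting 5×10 matrix has rank 4, and its Smith normal form has invariant factors (1,1,1,1).

∂_2: C_2 → C_1 sends each 2-simplex [p,q,r] to [q,r] − [p,r] + [p,q]. For instance
  ∂[1,2,3] = [2,3] − [1,3] + [1,2],
  ∂[1,4,5] = [4,5] − [1,5] + [1,4].
As a 10×5 matrix over Z this has rank 5, with invariant factors (1,1,1,1,1).

Reading off H_k = ker ∂_k / im ∂_{k+1}:

  H_0: rank C_0 − rank ∂_1 = 5 − 4 = 1, and the invariant factors of ∂_1 are all 1, so H_0 = Z.
  H_1: rank ker ∂_1 − rank ∂_2 = (10 − 4) − 5 = 1, and the invariant factors of ∂_2 are all 1, so H_1 = Z.
  H_2: rank ker ∂_2 − rank ∂_3 = (5 − 5) − 0 = 0, and there is no ∂_3, so H_2 = 0.

(K is a triangulation of the Möbius band.)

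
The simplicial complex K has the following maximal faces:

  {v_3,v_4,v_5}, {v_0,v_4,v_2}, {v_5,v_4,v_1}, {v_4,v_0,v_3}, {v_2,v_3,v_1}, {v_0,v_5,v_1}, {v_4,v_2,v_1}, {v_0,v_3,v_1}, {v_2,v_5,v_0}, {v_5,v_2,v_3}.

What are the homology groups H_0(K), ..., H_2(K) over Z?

H_0 ≅ Z,  H_1 ≅ Z/2,  H_2 = 0.

Take the total order v_0 < v_1 < v_2 < v_3 < v_4 < v_5 on the vertex set. Then K (dimension 2) consists of the simplices:

  0-simplices (6): [v_0], [v_1], [v_2], [v_3], [v_4], [v_5]
  1-simplices (15): (15 of them)
  2-simplices (10): [v_0,v_1,v_3], [v_0,v_1,v_5], [v_0,v_2,v_4], [v_0,v_2,v_5], [v_0,v_3,v_4], [v_1,v_2,v_3], [v_1,v_2,v_4], [v_1,v_4,v_5], [v_2,v_3,v_5], [v_3,v_4,v_5]

giving chain groups C_0 ≅ Z^6, C_1 ≅ Z^15, C_2 ≅ Z^10.

The boundary map ∂_1: C_1 → C_0 is given by ∂[p,q] = [q] − [p]. For instance
  ∂[v_1,v_5] = [v_5] − [v_1].
The resulting 6×15 matrix has rank 5, and its Smith normal form has invariant factors (1,1,1,1,1).

The boundary map ∂_2: C_2 → C_1 sends each 2-simplex [p,q,r] to [q,r] − [p,r] + [p,q]. For instance
  ∂[v_1,v_2,v_4] = [v_2,v_4] − [v_1,v_4] + [v_1,v_2],
  ∂[v_0,v_2,v_5] = [v_2,v_5] − [v_0,v_5] + [v_0,v_2].
This gives a 15×10 integer matrix of rank 10; reducing to Smith normal form yields diagonal entries (1,1,1,1,1,1,1,1,1,2).

Reading off H_k = ker ∂_k / im ∂_{k+1}:

  H_0: rank C_0 − rank ∂_1 = 6 − 5 = 1, and the invariant factors of ∂_1 are all 1, so H_0 ≅ Z.
  H_1: rank ker ∂_1 − rank ∂_2 = (15 − 5) − 10 = 0, and ∂_2 has invariant factor 2 > 1, so H_1 ≅ Z/2.
  H_2: rank ker ∂_2 − rank ∂_3 = (10 − 10) − 0 = 0, and there is no ∂_3, so H_2 ≅ 0.

As a check, the Euler characteristic is 6 − 15 + 10 = 1, which agrees with 1 − 0 + 0 = 1.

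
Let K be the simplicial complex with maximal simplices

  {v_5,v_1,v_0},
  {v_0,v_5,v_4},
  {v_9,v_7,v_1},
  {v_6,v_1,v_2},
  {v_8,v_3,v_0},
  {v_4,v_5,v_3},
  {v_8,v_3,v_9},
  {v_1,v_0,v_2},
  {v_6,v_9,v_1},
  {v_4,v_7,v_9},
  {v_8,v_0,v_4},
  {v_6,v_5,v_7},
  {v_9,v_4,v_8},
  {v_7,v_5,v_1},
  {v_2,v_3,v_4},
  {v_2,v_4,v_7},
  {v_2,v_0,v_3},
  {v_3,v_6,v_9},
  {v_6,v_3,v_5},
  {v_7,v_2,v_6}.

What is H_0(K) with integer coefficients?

H_0 = Z.

Order the vertices as v_0 < v_1 < v_2 < v_3 < v_4 < v_5 < v_6 < v_7 < v_8 < v_9. Listing each simplex with vertices in this order, K has dimension 2 with simplices:

  0-simplices (10): [v_0], [v_1], [v_2], [v_3], [v_4], [v_5], [v_6], [v_7], [v_8], [v_9]
  1-simplices (30): (30 of them)
  2-simplices (20): (20 of them)

Hence C_0 ≅ Z^10, C_1 ≅ Z^30, C_2 ≅ Z^20.

∂_1: C_1 → C_0 is given by ∂[p,q] = [q] − [p].
As a 10×30 matrix over Z this has rank 9, with invariant factors (1,1,1,1,1,1,1,1,1).

∂_2: C_2 → C_1 maps a triangle to the signed sum of its edges. For instance
  ∂[v_1,v_2,v_6] = [v_2,v_6] − [v_1,v_6] + [v_1,v_2],
  ∂[v_3,v_6,v_9] = [v_6,v_9] − [v_3,v_9] + [v_3,v_6].
As a 30×20 matrix over Z this has rank 20, with invariant factors (1,1,1,1,1,1,1,1,1,1,1,1,1,1,1,1,1,1,1,2).

Reading off H_k = ker ∂_k / im ∂_{k+1}:

  H_0: rank C_0 − rank ∂_1 = 10 − 9 = 1, and the invariant factors of ∂_1 are all 1, so H_0 ≅ Z.

(K is a triangulation of the Klein bottle.)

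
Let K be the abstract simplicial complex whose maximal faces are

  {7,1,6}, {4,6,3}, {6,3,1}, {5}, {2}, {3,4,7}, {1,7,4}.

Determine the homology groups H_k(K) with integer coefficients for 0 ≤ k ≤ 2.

H_0 = Z^3,  H_1 = Z,  H_2 = 0.

K has 7 vertices, 10 edges, 5 triangles.
rank ∂_0 = 0, rank ∂_1 = 4 ⇒ b_0 = 7 − 0 − 4 = 3; all invariant factors of ∂_1 are 1 so no torsion. So H_0 = Z^3.
rank ∂_1 = 4, rank ∂_2 = 5 ⇒ b_1 = 10 − 4 − 5 = 1; all invariant factors of ∂_2 are 1 so no torsion. So H_1 = Z.
rank ∂_2 = 5, rank ∂_3 = 0 ⇒ b_2 = 5 − 5 − 0 = 0. So H_2 = 0.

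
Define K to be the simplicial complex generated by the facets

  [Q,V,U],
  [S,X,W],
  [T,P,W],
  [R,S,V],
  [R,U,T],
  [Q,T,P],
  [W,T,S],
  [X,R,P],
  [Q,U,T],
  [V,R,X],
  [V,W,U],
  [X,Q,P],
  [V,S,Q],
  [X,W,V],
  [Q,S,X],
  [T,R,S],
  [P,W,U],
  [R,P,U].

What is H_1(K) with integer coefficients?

K has 9 vertices, 27 edges, 18 triangles.
rank ∂_1 = 8, rank ∂_2 = 18 ⇒ b_1 = 27 − 8 − 18 = 1; ∂_2 has invariant factor(s) [2] giving torsion. So H_1 ≅ Z ⊕ Z/2.

H_1 ≅ Z ⊕ Z/2.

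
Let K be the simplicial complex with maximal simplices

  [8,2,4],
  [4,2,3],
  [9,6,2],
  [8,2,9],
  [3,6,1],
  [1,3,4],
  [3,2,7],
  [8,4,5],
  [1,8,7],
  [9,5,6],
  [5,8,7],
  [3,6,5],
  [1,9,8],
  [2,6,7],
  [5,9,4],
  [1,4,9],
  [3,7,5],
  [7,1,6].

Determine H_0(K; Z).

Take the total order 1 < 2 < 3 < 4 < 5 < 6 < 7 < 8 < 9 on the vertex set. Then K (dimension 2) consists of the simplices:

  0-simplices (9): [1], [2], [3], [4], [5], [6], [7], [8], [9]
  1-simplices (27): (27 of them)
  2-simplices (18): [1,3,4], [1,3,6], [1,4,9], [1,6,7], [1,7,8], [1,8,9], [2,3,4], [2,3,7], [2,4,8], [2,6,7], [2,6,9], [2,8,9], [3,5,6], [3,5,7], [4,5,8], [4,5,9], [5,6,9], [5,7,8]

giving chain groups C_0 ≅ Z^9, C_1 ≅ Z^27, C_2 ≅ Z^18.

The boundary map ∂_1: C_1 → C_0 sends each edge [p,q] (with p < q) to q − p. For instance
  ∂[6,7] = [7] − [6].
As a 9×27 matrix over Z this has rank 8, with invariant factors (1,1,1,1,1,1,1,1).

∂_2: C_2 → C_1 sends each 2-simplex [p,q,r] to [q,r] − [p,r] + [p,q]. For instance
  ∂[4,5,9] = [5,9] − [4,9] + [4,5],
  ∂[1,3,6] = [3,6] − [1,6] + [1,3].
The resulting 27×18 matrix has rank 18, and its Smith normal form has invariant factors (1,1,1,1,1,1,1,1,1,1,1,1,1,1,1,1,1,2).

Now H_k = ker ∂_k / im ∂_{k+1}, so:

  H_0: rank C_0 − rank ∂_1 = 9 − 8 = 1, and the invariant factors of ∂_1 are all 1, so H_0 = Z.

H_0 = Z.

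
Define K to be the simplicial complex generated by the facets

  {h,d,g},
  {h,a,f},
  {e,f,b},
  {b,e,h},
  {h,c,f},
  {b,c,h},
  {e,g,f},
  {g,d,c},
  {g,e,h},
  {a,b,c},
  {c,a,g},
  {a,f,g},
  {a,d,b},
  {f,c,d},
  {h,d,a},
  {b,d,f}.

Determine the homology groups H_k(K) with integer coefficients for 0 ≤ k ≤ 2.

Order the vertices as a < b < c < d < e < f < g < h. Listing each simplex with vertices in this order, K has dimension 2 with simplices:

  0-simplices (8): a, b, c, d, e, f, g, h
  1-simplices (24): ab, ac, ad, af, ag, ah, bc, bd, be, bf, bh, cd, cf, cg, ch, df, dg, dh, ef, eg, eh, fg, fh, gh
  2-simplices (16): abc, abd, acg, adh, afg, afh, bch, bdf, bef, beh, cdf, cdg, cfh, dgh, efg, egh

Hence C_0 ≅ Z^8, C_1 ≅ Z^24, C_2 ≅ Z^16.

∂_1: C_1 → C_0 is given by ∂[p,q] = [q] − [p]. For instance
  ∂ac = c − a.
The 8×24 boundary matrix has rank 7 and Smith normal form diag(1,1,1,1,1,1,1).

Boundary ∂_2: C_2 → C_1 acts by ∂[p,q,r] = [q,r] − [p,r] + [p,q]. For instance
  ∂afh = fh − ah + af,
  ∂acg = cg − ag + ac.
The 24×16 boundary matrix has rank 15 and Smith normal form diag(1,1,1,1,1,1,1,1,1,1,1,1,1,1,1).

Reading off H_k = ker ∂_k / im ∂_{k+1}:

  H_0: rank C_0 − rank ∂_1 = 8 − 7 = 1, and the invariant factors of ∂_1 are all 1, so H_0 = Z.
  H_1: rank ker ∂_1 − rank ∂_2 = (24 − 7) − 15 = 2, and the invariant factors of ∂_2 are all 1, so H_1 = Z^2.
  H_2: rank ker ∂_2 − rank ∂_3 = (16 − 15) − 0 = 1, and there is no ∂_3, so H_2 = Z.

H_0 = Z,  H_1 = Z^2,  H_2 = Z.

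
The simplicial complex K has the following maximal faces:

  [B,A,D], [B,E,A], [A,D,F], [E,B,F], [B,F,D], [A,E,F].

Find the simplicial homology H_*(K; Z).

Take the total order A < B < D < E < F on the vertex set. Then K (dimension 2) consists of the simplices:

  0-simplices (5): A, B, D, E, F
  1-simplices (9): AB, AD, AE, AF, BD, BE, BF, DF, EF
  2-simplices (6): ABD, ABE, ADF, AEF, BDF, BEF

so the chain groups are C_0 ≅ Z^5, C_1 ≅ Z^9, C_2 ≅ Z^6.

Boundary ∂_1: C_1 → C_0 maps an edge to its endpoints' difference, ∂[p,q] = q − p.
As a 5×9 matrix over Z this has rank 4, with invariant factors (1,1,1,1).

Boundary ∂_2: C_2 → C_1 maps a triangle to the signed sum of its edges. For instance
  ∂ADF = DF − AF + AD,
  ∂ABE = BE − AE + AB.
The 9×6 boundary matrix has rank 5 and Smith normal form diag(1,1,1,1,1).

From H_k ≅ ker(∂_k) / im(∂_{k+1}) we obtain:

  H_0: rank C_0 − rank ∂_1 = 5 − 4 = 1, and the invariant factors of ∂_1 are all 1, so H_0 ≅ Z.
  H_1: rank ker ∂_1 − rank ∂_2 = (9 − 4) − 5 = 0, and the invariant factors of ∂_2 are all 1, so H_1 ≅ 0.
  H_2: rank ker ∂_2 − rank ∂_3 = (6 − 5) − 0 = 1, and there is no ∂_3, so H_2 ≅ Z.

As a check, the Euler characteristic is 5 − 9 + 6 = 2, which agrees with 1 − 0 + 1 = 2.
(K is a triangulation of the 2-sphere S^2.)

H_0 ≅ Z,  H_1 = 0,  H_2 ≅ Z.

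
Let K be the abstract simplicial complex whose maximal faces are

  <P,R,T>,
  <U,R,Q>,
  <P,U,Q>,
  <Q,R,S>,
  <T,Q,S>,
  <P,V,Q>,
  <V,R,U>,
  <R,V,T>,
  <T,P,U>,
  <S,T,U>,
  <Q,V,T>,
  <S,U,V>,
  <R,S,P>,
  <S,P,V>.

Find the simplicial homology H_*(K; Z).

H_0 = Z,  H_1 = Z^2,  H_2 = Z.

Fix the vertex order P < Q < R < S < T < U < V and write every simplex with vertices in increasing order. Then dim K = 2 and the simplices of K are:

  0-simplices (7): P, Q, R, S, T, U, V
  1-simplices (21): PQ, PR, PS, PT, PU, PV, QR, QS, QT, QU, QV, RS, RT, RU, RV, ST, SU, SV, TU, TV, UV
  2-simplices (14): PQU, PQV, PRS, PRT, PSV, PTU, QRS, QRU, QST, QTV, RTV, RUV, STU, SUV

Hence C_0 ≅ Z^7, C_1 ≅ Z^21, C_2 ≅ Z^14.

The boundary map ∂_1: C_1 → C_0 sends each edge [p,q] (with p < q) to q − p.
As a 7×21 matrix over Z this has rank 6, with invariant factors (1,1,1,1,1,1).

The boundary map ∂_2: C_2 → C_1 acts by ∂[p,q,r] = [q,r] − [p,r] + [p,q]. For instance
  ∂QST = ST − QT + QS,
  ∂PQV = QV − PV + PQ.
The 21×14 boundary matrix has rank 13 and Smith normal form diag(1,1,1,1,1,1,1,1,1,1,1,1,1).

Computing H_k = (kernel of ∂_k) / (image of ∂_{k+1}):

  H_0: rank C_0 − rank ∂_1 = 7 − 6 = 1, and the invariant factors of ∂_1 are all 1, so H_0 = Z.
  H_1: rank ker ∂_1 − rank ∂_2 = (21 − 6) − 13 = 2, and the invariant factors of ∂_2 are all 1, so H_1 = Z^2.
  H_2: rank ker ∂_2 − rank ∂_3 = (14 − 13) − 0 = 1, and there is no ∂_3, so H_2 = Z.

(K is a triangulation of the torus T^2.)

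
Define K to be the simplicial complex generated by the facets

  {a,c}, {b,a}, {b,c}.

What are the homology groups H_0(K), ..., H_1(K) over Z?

H_0 ≅ Z,  H_1 ≅ Z.

We work with the vertex ordering a < b < c. The simplices of K, each written with vertices in increasing order, are:

  0-simplices (3): a, b, c
  1-simplices (3): ab, ac, bc

giving chain groups C_0 ≅ Z^3, C_1 ≅ Z^3.

The boundary map ∂_1: C_1 → C_0 maps an edge to its endpoints' difference, ∂[p,q] = q − p. For instance
  ∂ab = b − a.
This gives a 3×3 integer matrix of rank 2; reducing to Smith normal form yields diagonal entries (1,1).

Computing H_k = (kernel of ∂_k) / (image of ∂_{k+1}):

  H_0: rank C_0 − rank ∂_1 = 3 − 2 = 1, and the invariant factors of ∂_1 are all 1, so H_0 = Z.
  H_1: rank ker ∂_1 − rank ∂_2 = (3 − 2) − 0 = 1, and there is no ∂_2, so H_1 = Z.

As a check, the Euler characteristic is 3 − 3 = 0, which agrees with 1 − 1 = 0.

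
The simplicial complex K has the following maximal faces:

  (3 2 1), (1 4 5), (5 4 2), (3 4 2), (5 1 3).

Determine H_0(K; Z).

H_0 = Z.

Take the total order 1 < 2 < 3 < 4 < 5 on the vertex set. Then K (dimension 2) consists of the simplices:

  0-simplices (5): [1], [2], [3], [4], [5]
  1-simplices (10): [1,2], [1,3], [1,4], [1,5], [2,3], [2,4], [2,5], [3,4], [3,5], [4,5]
  2-simplices (5): [1,2,3], [1,3,5], [1,4,5], [2,3,4], [2,4,5]

Hence C_0 ≅ Z^5, C_1 ≅ Z^10, C_2 ≅ Z^5.

∂_1: C_1 → C_0 sends each edge [p,q] (with p < q) to q − p.
The 5×10 boundary matrix has rank 4 and Smith normal form diag(1,1,1,1).

The boundary map ∂_2: C_2 → C_1 acts by ∂[p,q,r] = [q,r] − [p,r] + [p,q]. For instance
  ∂[1,3,5] = [3,5] − [1,5] + [1,3],
  ∂[2,4,5] = [4,5] − [2,5] + [2,4].
The 10×5 boundary matrix has rank 5 and Smith normal form diag(1,1,1,1,1).

From H_k ≅ ker(∂_k) / im(∂_{k+1}) we obtain:

  H_0: rank C_0 − rank ∂_1 = 5 − 4 = 1, and the invariant factors of ∂_1 are all 1, so H_0 = Z.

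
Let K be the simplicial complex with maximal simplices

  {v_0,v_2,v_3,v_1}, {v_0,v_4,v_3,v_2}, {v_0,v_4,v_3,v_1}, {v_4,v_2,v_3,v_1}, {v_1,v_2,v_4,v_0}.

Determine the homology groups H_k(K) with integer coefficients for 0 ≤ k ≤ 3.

H_0 = Z,  H_1 = 0,  H_2 = 0,  H_3 = Z.

Order the vertices as v_0 < v_1 < v_2 < v_3 < v_4. Listing each simplex with vertices in this order, K has dimension 3 with simplices:

  0-simplices (5): [v_0], [v_1], [v_2], [v_3], [v_4]
  1-simplices (10): [v_0,v_1], [v_0,v_2], [v_0,v_3], [v_0,v_4], [v_1,v_2], [v_1,v_3], [v_1,v_4], [v_2,v_3], [v_2,v_4], [v_3,v_4]
  2-simplices (10): [v_0,v_1,v_2], [v_0,v_1,v_3], [v_0,v_1,v_4], [v_0,v_2,v_3], [v_0,v_2,v_4], [v_0,v_3,v_4], [v_1,v_2,v_3], [v_1,v_2,v_4], [v_1,v_3,v_4], [v_2,v_3,v_4]
  3-simplices (5): [v_0,v_1,v_2,v_3], [v_0,v_1,v_2,v_4], [v_0,v_1,v_3,v_4], [v_0,v_2,v_3,v_4], [v_1,v_2,v_3,v_4]

so the chain groups are C_0 ≅ Z^5, C_1 ≅ Z^10, C_2 ≅ Z^10, C_3 ≅ Z^5.

Boundary ∂_1: C_1 → C_0 is given by ∂[p,q] = [q] − [p].
As a 5×10 matrix over Z this has rank 4, with invariant factors (1,1,1,1).

The boundary map ∂_2: C_2 → C_1 acts by ∂[p,q,r] = [q,r] − [p,r] + [p,q]. For instance
  ∂[v_0,v_3,v_4] = [v_3,v_4] − [v_0,v_4] + [v_0,v_3],
  ∂[v_2,v_3,v_4] = [v_3,v_4] − [v_2,v_4] + [v_2,v_3].
The resulting 10×10 matrix has rank 6, and its Smith normal form has invariant factors (1,1,1,1,1,1).

The boundary map ∂_3: C_3 → C_2 sends each 3-simplex σ to the alternating sum Σ_i (−1)^i (σ with its i-th vertex removed). For instance
  ∂[v_0,v_2,v_3,v_4] = [v_2,v_3,v_4] − [v_0,v_3,v_4] + [v_0,v_2,v_4] − [v_0,v_2,v_3],
  ∂[v_1,v_2,v_3,v_4] = [v_2,v_3,v_4] − [v_1,v_3,v_4] + [v_1,v_2,v_4] − [v_1,v_2,v_3].
The resulting 10×5 matrix has rank 4, and its Smith normal form has invariant factors (1,1,1,1).

Reading off H_k = ker ∂_k / im ∂_{k+1}:

  H_0: rank C_0 − rank ∂_1 = 5 − 4 = 1, and the invariant factors of ∂_1 are all 1, so H_0 ≅ Z.
  H_1: rank ker ∂_1 − rank ∂_2 = (10 − 4) − 6 = 0, and the invariant factors of ∂_2 are all 1, so H_1 ≅ 0.
  H_2: rank ker ∂_2 − rank ∂_3 = (10 − 6) − 4 = 0, and the invariant factors of ∂_3 are all 1, so H_2 ≅ 0.
  H_3: rank ker ∂_3 − rank ∂_4 = (5 − 4) − 0 = 1, and there is no ∂_4, so H_3 ≅ Z.

(K is a triangulation of the 3-sphere S^3.)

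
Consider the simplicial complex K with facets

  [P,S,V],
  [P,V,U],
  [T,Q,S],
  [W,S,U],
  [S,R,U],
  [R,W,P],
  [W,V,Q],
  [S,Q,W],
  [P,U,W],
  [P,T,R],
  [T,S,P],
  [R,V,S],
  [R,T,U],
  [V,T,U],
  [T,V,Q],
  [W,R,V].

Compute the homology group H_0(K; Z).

H_0 = Z.

K has 8 vertices, 24 edges, 16 triangles.
rank ∂_0 = 0, rank ∂_1 = 7 ⇒ b_0 = 8 − 0 − 7 = 1; all invariant factors of ∂_1 are 1 so no torsion. So H_0 = Z.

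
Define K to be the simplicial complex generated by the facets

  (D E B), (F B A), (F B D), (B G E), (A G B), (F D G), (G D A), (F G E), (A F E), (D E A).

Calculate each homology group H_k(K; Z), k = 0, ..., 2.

Fix the vertex order A < B < D < E < F < G and write every simplex with vertices in increasing order. Then dim K = 2 and the simplices of K are:

  0-simplices (6): A, B, D, E, F, G
  1-simplices (15): AB, AD, AE, AF, AG, BD, BE, BF, BG, DE, DF, DG, EF, EG, FG
  2-simplices (10): ABF, ABG, ADE, ADG, AEF, BDE, BDF, BEG, DFG, EFG

Hence C_0 ≅ Z^6, C_1 ≅ Z^15, C_2 ≅ Z^10.

∂_1: C_1 → C_0 maps an edge to its endpoints' difference, ∂[p,q] = q − p. For instance
  ∂BE = E − B.
The resulting 6×15 matrix has rank 5, and its Smith normal form has invariant factors (1,1,1,1,1).

The boundary map ∂_2: C_2 → C_1 sends each 2-simplex [p,q,r] to [q,r] − [p,r] + [p,q]. For instance
  ∂ADG = DG − AG + AD,
  ∂AEF = EF − AF + AE.
This gives a 15×10 integer matrix of rank 10; reducing to Smith normal form yields diagonal entries (1,1,1,1,1,1,1,1,1,2).

Reading off H_k = ker ∂_k / im ∂_{k+1}:

  H_0: rank C_0 − rank ∂_1 = 6 − 5 = 1, and the invariant factors of ∂_1 are all 1, so H_0 = Z.
  H_1: rank ker ∂_1 − rank ∂_2 = (15 − 5) − 10 = 0, and ∂_2 has invariant factor 2 > 1, so H_1 = Z/2.
  H_2: rank ker ∂_2 − rank ∂_3 = (10 − 10) − 0 = 0, and there is no ∂_3, so H_2 = 0.

(K is a triangulation of the real projective plane RP^2.)

H_0 = Z,  H_1 = Z/2,  H_2 = 0.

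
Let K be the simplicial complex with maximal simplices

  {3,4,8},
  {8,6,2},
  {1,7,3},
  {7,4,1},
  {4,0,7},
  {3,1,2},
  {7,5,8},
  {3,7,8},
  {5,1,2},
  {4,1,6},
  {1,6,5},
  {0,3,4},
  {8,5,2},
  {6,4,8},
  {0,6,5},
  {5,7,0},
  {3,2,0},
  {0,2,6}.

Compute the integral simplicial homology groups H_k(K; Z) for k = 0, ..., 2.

Take the total order 0 < 1 < 2 < 3 < 4 < 5 < 6 < 7 < 8 on the vertex set. Then K (dimension 2) consists of the simplices:

  0-simplices (9): [0], [1], [2], [3], [4], [5], [6], [7], [8]
  1-simplices (27): (27 of them)
  2-simplices (18): [0,2,3], [0,2,6], [0,3,4], [0,4,7], [0,5,6], [0,5,7], [1,2,3], [1,2,5], [1,3,7], [1,4,6], [1,4,7], [1,5,6], [2,5,8], [2,6,8], [3,4,8], [3,7,8], [4,6,8], [5,7,8]

so the chain groups are C_0 ≅ Z^9, C_1 ≅ Z^27, C_2 ≅ Z^18.

The boundary map ∂_1: C_1 → C_0 sends each edge [p,q] (with p < q) to q − p.
This gives a 9×27 integer matrix of rank 8; reducing to Smith normal form yields diagonal entries (1,1,1,1,1,1,1,1).

∂_2: C_2 → C_1 acts by ∂[p,q,r] = [q,r] − [p,r] + [p,q]. For instance
  ∂[1,5,6] = [5,6] − [1,6] + [1,5],
  ∂[1,3,7] = [3,7] − [1,7] + [1,3].
As a 27×18 matrix over Z this has rank 18, with invariant factors (1,1,1,1,1,1,1,1,1,1,1,1,1,1,1,1,1,2).

From H_k ≅ ker(∂_k) / im(∂_{k+1}) we obtain:

  H_0: rank C_0 − rank ∂_1 = 9 − 8 = 1, and the invariant factors of ∂_1 are all 1, so H_0 = Z.
  H_1: rank ker ∂_1 − rank ∂_2 = (27 − 8) − 18 = 1, and ∂_2 has invariant factor 2 > 1, so H_1 = Z ⊕ Z/2Z.
  H_2: rank ker ∂_2 − rank ∂_3 = (18 − 18) − 0 = 0, and there is no ∂_3, so H_2 = 0.

As a check, the Euler characteristic is 9 − 27 + 18 = 0, which agrees with 1 − 1 + 0 = 0.
(K is a triangulation of the Klein bottle.)

H_0 ≅ Z,  H_1 ≅ Z ⊕ Z/2Z,  H_2 = 0.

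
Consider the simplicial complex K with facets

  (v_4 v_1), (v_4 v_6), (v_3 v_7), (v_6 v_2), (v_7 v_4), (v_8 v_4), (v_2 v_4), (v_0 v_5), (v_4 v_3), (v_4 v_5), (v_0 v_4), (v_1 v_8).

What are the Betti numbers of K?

b_0 = 1, b_1 = 4.

Take the total order v_0 < v_1 < v_2 < v_3 < v_4 < v_5 < v_6 < v_7 < v_8 on the vertex set. Then K (dimension 1) consists of the simplices:

  0-simplices (9): [v_0], [v_1], [v_2], [v_3], [v_4], [v_5], [v_6], [v_7], [v_8]
  1-simplices (12): [v_0,v_4], [v_0,v_5], [v_1,v_4], [v_1,v_8], [v_2,v_4], [v_2,v_6], [v_3,v_4], [v_3,v_7], [v_4,v_5], [v_4,v_6], [v_4,v_7], [v_4,v_8]

giving chain groups C_0 ≅ Z^9, C_1 ≅ Z^12.

Boundary ∂_1: C_1 → C_0 sends each edge [p,q] (with p < q) to q − p.
As a 9×12 matrix over Z this has rank 8, with invariant factors (1,1,1,1,1,1,1,1).

Now H_k = ker ∂_k / im ∂_{k+1}, so:

  H_0: rank C_0 − rank ∂_1 = 9 − 8 = 1, and the invariant factors of ∂_1 are all 1, so H_0 = Z.
  H_1: rank ker ∂_1 − rank ∂_2 = (12 − 8) − 0 = 4, and there is no ∂_2, so H_1 = Z^4.

(K is a triangulation of a wedge of 4 circles.)

Hence the Betti numbers are b_0 = 1, b_1 = 4.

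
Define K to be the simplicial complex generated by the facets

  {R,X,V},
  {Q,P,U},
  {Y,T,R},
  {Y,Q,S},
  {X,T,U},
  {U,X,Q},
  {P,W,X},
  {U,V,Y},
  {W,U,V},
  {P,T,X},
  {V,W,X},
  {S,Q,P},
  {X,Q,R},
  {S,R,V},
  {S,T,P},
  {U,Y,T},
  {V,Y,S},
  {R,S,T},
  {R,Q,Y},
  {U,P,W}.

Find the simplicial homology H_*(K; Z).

H_0 ≅ Z,  H_1 ≅ Z ⊕ Z/2Z,  H_2 = 0.

We work with the vertex ordering P < Q < R < S < T < U < V < W < X < Y. The simplices of K, each written with vertices in increasing order, are:

  0-simplices (10): P, Q, R, S, T, U, V, W, X, Y
  1-simplices (30): PQ, PS, PT, PU, PW, PX, QR, QS, QU, QX, QY, RS, RT, RV, RX, RY, ST, SV, SY, TU, TX, TY, UV, UW, UX, UY, VW, VX, VY, WX
  2-simplices (20): PQS, PQU, PST, PTX, PUW, PWX, QRX, QRY, QSY, QUX, RST, RSV, RTY, RVX, SVY, TUX, TUY, UVW, UVY, VWX

Hence C_0 ≅ Z^10, C_1 ≅ Z^30, C_2 ≅ Z^20.

Boundary ∂_1: C_1 → C_0 is given by ∂[p,q] = [q] − [p]. For instance
  ∂UX = X − U.
This gives a 10×30 integer matrix of rank 9; reducing to Smith normal form yields diagonal entries (1,1,1,1,1,1,1,1,1).

∂_2: C_2 → C_1 sends each 2-simplex [p,q,r] to [q,r] − [p,r] + [p,q]. For instance
  ∂UVW = VW − UW + UV,
  ∂QRX = RX − QX + QR.
The 30×20 boundary matrix has rank 20 and Smith normal form diag(1,1,1,1,1,1,1,1,1,1,1,1,1,1,1,1,1,1,1,2).

Now H_k = ker ∂_k / im ∂_{k+1}, so:

  H_0: rank C_0 − rank ∂_1 = 10 − 9 = 1, and the invariant factors of ∂_1 are all 1, so H_0 ≅ Z.
  H_1: rank ker ∂_1 − rank ∂_2 = (30 − 9) − 20 = 1, and ∂_2 has invariant factor 2 > 1, so H_1 ≅ Z ⊕ Z/2Z.
  H_2: rank ker ∂_2 − rank ∂_3 = (20 − 20) − 0 = 0, and there is no ∂_3, so H_2 ≅ 0.

As a check, the Euler characteristic is 10 − 30 + 20 = 0, which agrees with 1 − 1 + 0 = 0.
(K is a triangulation of the Klein bottle.)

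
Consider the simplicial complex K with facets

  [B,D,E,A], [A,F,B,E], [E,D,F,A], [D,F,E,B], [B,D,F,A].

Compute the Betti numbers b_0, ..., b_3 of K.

Take the total order A < B < D < E < F on the vertex set. Then K (dimension 3) consists of the simplices:

  0-simplices (5): A, B, D, E, F
  1-simplices (10): AB, AD, AE, AF, BD, BE, BF, DE, DF, EF
  2-simplices (10): ABD, ABE, ABF, ADE, ADF, AEF, BDE, BDF, BEF, DEF
  3-simplices (5): ABDE, ABDF, ABEF, ADEF, BDEF

Hence C_0 ≅ Z^5, C_1 ≅ Z^10, C_2 ≅ Z^10, C_3 ≅ Z^5.

The boundary map ∂_1: C_1 → C_0 maps an edge to its endpoints' difference, ∂[p,q] = q − p. For instance
  ∂AD = D − A.
This gives a 5×10 integer matrix of rank 4; reducing to Smith normal form yields diagonal entries (1,1,1,1).

The boundary map ∂_2: C_2 → C_1 sends each 2-simplex [p,q,r] to [q,r] − [p,r] + [p,q]. For instance
  ∂ADF = DF − AF + AD,
  ∂BDF = DF − BF + BD.
The resulting 10×10 matrix has rank 6, and its Smith normal form has invariant factors (1,1,1,1,1,1).

Boundary ∂_3: C_3 → C_2 sends each 3-simplex σ to the alternating sum Σ_i (−1)^i (σ with its i-th vertex removed). For instance
  ∂ABDE = BDE − ADE + ABE − ABD,
  ∂BDEF = DEF − BEF + BDF − BDE.
As a 10×5 matrix over Z this has rank 4, with invariant factors (1,1,1,1).

Reading off H_k = ker ∂_k / im ∂_{k+1}:

  H_0: rank C_0 − rank ∂_1 = 5 − 4 = 1, and the invariant factors of ∂_1 are all 1, so H_0 ≅ Z.
  H_1: rank ker ∂_1 − rank ∂_2 = (10 − 4) − 6 = 0, and the invariant factors of ∂_2 are all 1, so H_1 ≅ 0.
  H_2: rank ker ∂_2 − rank ∂_3 = (10 − 6) − 4 = 0, and the invariant factors of ∂_3 are all 1, so H_2 ≅ 0.
  H_3: rank ker ∂_3 − rank ∂_4 = (5 − 4) − 0 = 1, and there is no ∂_4, so H_3 ≅ Z.

As a check, the Euler characteristic is 5 − 10 + 10 − 5 = 0, which agrees with 1 − 0 + 0 − 1 = 0.

Hence the Betti numbers are b_0 = 1, b_1 = 0, b_2 = 0, b_3 = 1.

b_0 = 1, b_1 = 0, b_2 = 0, b_3 = 1.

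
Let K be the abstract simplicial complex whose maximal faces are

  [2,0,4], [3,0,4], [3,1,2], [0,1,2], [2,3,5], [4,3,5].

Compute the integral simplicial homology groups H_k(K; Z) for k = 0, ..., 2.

H_0 = Z,  H_1 = Z,  H_2 = 0.

Take the total order 0 < 1 < 2 < 3 < 4 < 5 on the vertex set. Then K (dimension 2) consists of the simplices:

  0-simplices (6): [0], [1], [2], [3], [4], [5]
  1-simplices (12): [0,1], [0,2], [0,3], [0,4], [1,2], [1,3], [2,3], [2,4], [2,5], [3,4], [3,5], [4,5]
  2-simplices (6): [0,1,2], [0,2,4], [0,3,4], [1,2,3], [2,3,5], [3,4,5]

giving chain groups C_0 ≅ Z^6, C_1 ≅ Z^12, C_2 ≅ Z^6.

The boundary map ∂_1: C_1 → C_0 is given by ∂[p,q] = [q] − [p].
The resulting 6×12 matrix has rank 5, and its Smith normal form has invariant factors (1,1,1,1,1).

The boundary map ∂_2: C_2 → C_1 maps a triangle to the signed sum of its edges. For instance
  ∂[0,1,2] = [1,2] − [0,2] + [0,1],
  ∂[1,2,3] = [2,3] − [1,3] + [1,2].
This gives a 12×6 integer matrix of rank 6; reducing to Smith normal form yields diagonal entries (1,1,1,1,1,1).

From H_k ≅ ker(∂_k) / im(∂_{k+1}) we obtain:

  H_0: rank C_0 − rank ∂_1 = 6 − 5 = 1, and the invariant factors of ∂_1 are all 1, so H_0 ≅ Z.
  H_1: rank ker ∂_1 − rank ∂_2 = (12 − 5) − 6 = 1, and the invariant factors of ∂_2 are all 1, so H_1 ≅ Z.
  H_2: rank ker ∂_2 − rank ∂_3 = (6 − 6) − 0 = 0, and there is no ∂_3, so H_2 ≅ 0.

(K is a triangulation of the cylinder S^1 x I.)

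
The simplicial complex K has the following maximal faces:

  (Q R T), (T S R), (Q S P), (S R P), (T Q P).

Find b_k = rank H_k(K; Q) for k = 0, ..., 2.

b_0 = 1, b_1 = 1, b_2 = 0.

Order the vertices as P < Q < R < S < T. Listing each simplex with vertices in this order, K has dimension 2 with simplices:

  0-simplices (5): P, Q, R, S, T
  1-simplices (10): PQ, PR, PS, PT, QR, QS, QT, RS, RT, ST
  2-simplices (5): PQS, PQT, PRS, QRT, RST

Hence C_0 ≅ Z^5, C_1 ≅ Z^10, C_2 ≅ Z^5.

Boundary ∂_1: C_1 → C_0 maps an edge to its endpoints' difference, ∂[p,q] = q − p. For instance
  ∂PQ = Q − P.
This gives a 5×10 integer matrix of rank 4; reducing to Smith normal form yields diagonal entries (1,1,1,1).

The boundary map ∂_2: C_2 → C_1 sends each 2-simplex [p,q,r] to [q,r] − [p,r] + [p,q]. For instance
  ∂QRT = RT − QT + QR,
  ∂PRS = RS − PS + PR.
The resulting 10×5 matrix has rank 5, and its Smith normal form has invariant factors (1,1,1,1,1).

Computing H_k = (kernel of ∂_k) / (image of ∂_{k+1}):

  H_0: rank C_0 − rank ∂_1 = 5 − 4 = 1, and the invariant factors of ∂_1 are all 1, so H_0 = Z.
  H_1: rank ker ∂_1 − rank ∂_2 = (10 − 4) − 5 = 1, and the invariant factors of ∂_2 are all 1, so H_1 = Z.
  H_2: rank ker ∂_2 − rank ∂_3 = (5 − 5) − 0 = 0, and there is no ∂_3, so H_2 = 0.

Hence the Betti numbers are b_0 = 1, b_1 = 1, b_2 = 0.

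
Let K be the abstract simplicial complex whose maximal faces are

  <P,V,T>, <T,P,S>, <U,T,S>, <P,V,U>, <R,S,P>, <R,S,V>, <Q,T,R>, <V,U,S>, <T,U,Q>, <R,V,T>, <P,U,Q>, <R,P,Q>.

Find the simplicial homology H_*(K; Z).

Take the total order P < Q < R < S < T < U < V on the vertex set. Then K (dimension 2) consists of the simplices:

  0-simplices (7): P, Q, R, S, T, U, V
  1-simplices (18): PQ, PR, PS, PT, PU, PV, QR, QT, QU, RS, RT, RV, ST, SU, SV, TU, TV, UV
  2-simplices (12): PQR, PQU, PRS, PST, PTV, PUV, QRT, QTU, RSV, RTV, STU, SUV

giving chain groups C_0 ≅ Z^7, C_1 ≅ Z^18, C_2 ≅ Z^12.

Boundary ∂_1: C_1 → C_0 sends each edge [p,q] (with p < q) to q − p. For instance
  ∂QR = R − Q.
The 7×18 boundary matrix has rank 6 and Smith normal form diag(1,1,1,1,1,1).

∂_2: C_2 → C_1 acts by ∂[p,q,r] = [q,r] − [p,r] + [p,q]. For instance
  ∂PRS = RS − PS + PR,
  ∂QTU = TU − QU + QT.
This gives a 18×12 integer matrix of rank 12; reducing to Smith normal form yields diagonal entries (1,1,1,1,1,1,1,1,1,1,1,2).

Computing H_k = (kernel of ∂_k) / (image of ∂_{k+1}):

  H_0: rank C_0 − rank ∂_1 = 7 − 6 = 1, and the invariant factors of ∂_1 are all 1, so H_0 = Z.
  H_1: rank ker ∂_1 − rank ∂_2 = (18 − 6) − 12 = 0, and ∂_2 has invariant factor 2 > 1, so H_1 = Z/2Z.
  H_2: rank ker ∂_2 − rank ∂_3 = (12 − 12) − 0 = 0, and there is no ∂_3, so H_2 = 0.

As a check, the Euler characteristic is 7 − 18 + 12 = 1, which agrees with 1 − 0 + 0 = 1.

H_0 ≅ Z,  H_1 ≅ Z/2Z,  H_2 = 0.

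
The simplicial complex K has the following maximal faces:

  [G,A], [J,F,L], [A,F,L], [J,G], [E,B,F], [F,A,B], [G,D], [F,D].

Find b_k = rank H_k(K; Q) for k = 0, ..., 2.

b_0 = 1, b_1 = 2, b_2 = 0.

We work with the vertex ordering A < B < D < E < F < G < J < L. The simplices of K, each written with vertices in increasing order, are:

  0-simplices (8): A, B, D, E, F, G, J, L
  1-simplices (13): AB, AF, AG, AL, BE, BF, DF, DG, EF, FJ, FL, GJ, JL
  2-simplices (4): ABF, AFL, BEF, FJL

so the chain groups are C_0 ≅ Z^8, C_1 ≅ Z^13, C_2 ≅ Z^4.

∂_1: C_1 → C_0 sends each edge [p,q] (with p < q) to q − p. For instance
  ∂GJ = J − G.
The 8×13 boundary matrix has rank 7 and Smith normal form diag(1,1,1,1,1,1,1).

The boundary map ∂_2: C_2 → C_1 acts by ∂[p,q,r] = [q,r] − [p,r] + [p,q]. For instance
  ∂ABF = BF − AF + AB,
  ∂FJL = JL − FL + FJ.
The resulting 13×4 matrix has rank 4, and its Smith normal form has invariant factors (1,1,1,1).

Now H_k = ker ∂_k / im ∂_{k+1}, so:

  H_0: rank C_0 − rank ∂_1 = 8 − 7 = 1, and the invariant factors of ∂_1 are all 1, so H_0 = Z.
  H_1: rank ker ∂_1 − rank ∂_2 = (13 − 7) − 4 = 2, and the invariant factors of ∂_2 are all 1, so H_1 = Z^2.
  H_2: rank ker ∂_2 − rank ∂_3 = (4 − 4) − 0 = 0, and there is no ∂_3, so H_2 = 0.

As a check, the Euler characteristic is 8 − 13 + 4 = -1, which agrees with 1 − 2 + 0 = -1.

Hence the Betti numbers are b_0 = 1, b_1 = 2, b_2 = 0.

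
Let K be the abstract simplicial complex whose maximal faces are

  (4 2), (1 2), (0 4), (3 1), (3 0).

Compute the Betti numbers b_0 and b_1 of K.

Order the vertices as 0 < 1 < 2 < 3 < 4. Listing each simplex with vertices in this order, K has dimension 1 with simplices:

  0-simplices (5): [0], [1], [2], [3], [4]
  1-simplices (5): [0,3], [0,4], [1,2], [1,3], [2,4]

giving chain groups C_0 ≅ Z^5, C_1 ≅ Z^5.

Boundary ∂_1: C_1 → C_0 maps an edge to its endpoints' difference, ∂[p,q] = q − p. For instance
  ∂[2,4] = [4] − [2].
The resulting 5×5 matrix has rank 4, and its Smith normal form has invariant factors (1,1,1,1).

Now H_k = ker ∂_k / im ∂_{k+1}, so:

  H_0: rank C_0 − rank ∂_1 = 5 − 4 = 1, and the invariant factors of ∂_1 are all 1, so H_0 = Z.
  H_1: rank ker ∂_1 − rank ∂_2 = (5 − 4) − 0 = 1, and there is no ∂_2, so H_1 = Z.

As a check, the Euler characteristic is 5 − 5 = 0, which agrees with 1 − 1 = 0.

Hence the Betti numbers are b_0 = 1, b_1 = 1.

b_0 = 1, b_1 = 1.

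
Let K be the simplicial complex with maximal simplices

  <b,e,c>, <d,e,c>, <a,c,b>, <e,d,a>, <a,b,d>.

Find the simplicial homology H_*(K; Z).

We work with the vertex ordering a < b < c < d < e. The simplices of K, each written with vertices in increasing order, are:

  0-simplices (5): a, b, c, d, e
  1-simplices (10): ab, ac, ad, ae, bc, bd, be, cd, ce, de
  2-simplices (5): abc, abd, ade, bce, cde

Hence C_0 ≅ Z^5, C_1 ≅ Z^10, C_2 ≅ Z^5.

The boundary map ∂_1: C_1 → C_0 sends each edge [p,q] (with p < q) to q − p. For instance
  ∂ab = b − a.
This gives a 5×10 integer matrix of rank 4; reducing to Smith normal form yields diagonal entries (1,1,1,1).

The boundary map ∂_2: C_2 → C_1 maps a triangle to the signed sum of its edges. For instance
  ∂abc = bc − ac + ab,
  ∂bce = ce − be + bc.
As a 10×5 matrix over Z this has rank 5, with invariant factors (1,1,1,1,1).

Computing H_k = (kernel of ∂_k) / (image of ∂_{k+1}):

  H_0: rank C_0 − rank ∂_1 = 5 − 4 = 1, and the invariant factors of ∂_1 are all 1, so H_0 ≅ Z.
  H_1: rank ker ∂_1 − rank ∂_2 = (10 − 4) − 5 = 1, and the invariant factors of ∂_2 are all 1, so H_1 ≅ Z.
  H_2: rank ker ∂_2 − rank ∂_3 = (5 − 5) − 0 = 0, and there is no ∂_3, so H_2 ≅ 0.

As a check, the Euler characteristic is 5 − 10 + 5 = 0, which agrees with 1 − 1 + 0 = 0.
(K is a triangulation of the Möbius band.)

H_0 = Z,  H_1 = Z,  H_2 = 0.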